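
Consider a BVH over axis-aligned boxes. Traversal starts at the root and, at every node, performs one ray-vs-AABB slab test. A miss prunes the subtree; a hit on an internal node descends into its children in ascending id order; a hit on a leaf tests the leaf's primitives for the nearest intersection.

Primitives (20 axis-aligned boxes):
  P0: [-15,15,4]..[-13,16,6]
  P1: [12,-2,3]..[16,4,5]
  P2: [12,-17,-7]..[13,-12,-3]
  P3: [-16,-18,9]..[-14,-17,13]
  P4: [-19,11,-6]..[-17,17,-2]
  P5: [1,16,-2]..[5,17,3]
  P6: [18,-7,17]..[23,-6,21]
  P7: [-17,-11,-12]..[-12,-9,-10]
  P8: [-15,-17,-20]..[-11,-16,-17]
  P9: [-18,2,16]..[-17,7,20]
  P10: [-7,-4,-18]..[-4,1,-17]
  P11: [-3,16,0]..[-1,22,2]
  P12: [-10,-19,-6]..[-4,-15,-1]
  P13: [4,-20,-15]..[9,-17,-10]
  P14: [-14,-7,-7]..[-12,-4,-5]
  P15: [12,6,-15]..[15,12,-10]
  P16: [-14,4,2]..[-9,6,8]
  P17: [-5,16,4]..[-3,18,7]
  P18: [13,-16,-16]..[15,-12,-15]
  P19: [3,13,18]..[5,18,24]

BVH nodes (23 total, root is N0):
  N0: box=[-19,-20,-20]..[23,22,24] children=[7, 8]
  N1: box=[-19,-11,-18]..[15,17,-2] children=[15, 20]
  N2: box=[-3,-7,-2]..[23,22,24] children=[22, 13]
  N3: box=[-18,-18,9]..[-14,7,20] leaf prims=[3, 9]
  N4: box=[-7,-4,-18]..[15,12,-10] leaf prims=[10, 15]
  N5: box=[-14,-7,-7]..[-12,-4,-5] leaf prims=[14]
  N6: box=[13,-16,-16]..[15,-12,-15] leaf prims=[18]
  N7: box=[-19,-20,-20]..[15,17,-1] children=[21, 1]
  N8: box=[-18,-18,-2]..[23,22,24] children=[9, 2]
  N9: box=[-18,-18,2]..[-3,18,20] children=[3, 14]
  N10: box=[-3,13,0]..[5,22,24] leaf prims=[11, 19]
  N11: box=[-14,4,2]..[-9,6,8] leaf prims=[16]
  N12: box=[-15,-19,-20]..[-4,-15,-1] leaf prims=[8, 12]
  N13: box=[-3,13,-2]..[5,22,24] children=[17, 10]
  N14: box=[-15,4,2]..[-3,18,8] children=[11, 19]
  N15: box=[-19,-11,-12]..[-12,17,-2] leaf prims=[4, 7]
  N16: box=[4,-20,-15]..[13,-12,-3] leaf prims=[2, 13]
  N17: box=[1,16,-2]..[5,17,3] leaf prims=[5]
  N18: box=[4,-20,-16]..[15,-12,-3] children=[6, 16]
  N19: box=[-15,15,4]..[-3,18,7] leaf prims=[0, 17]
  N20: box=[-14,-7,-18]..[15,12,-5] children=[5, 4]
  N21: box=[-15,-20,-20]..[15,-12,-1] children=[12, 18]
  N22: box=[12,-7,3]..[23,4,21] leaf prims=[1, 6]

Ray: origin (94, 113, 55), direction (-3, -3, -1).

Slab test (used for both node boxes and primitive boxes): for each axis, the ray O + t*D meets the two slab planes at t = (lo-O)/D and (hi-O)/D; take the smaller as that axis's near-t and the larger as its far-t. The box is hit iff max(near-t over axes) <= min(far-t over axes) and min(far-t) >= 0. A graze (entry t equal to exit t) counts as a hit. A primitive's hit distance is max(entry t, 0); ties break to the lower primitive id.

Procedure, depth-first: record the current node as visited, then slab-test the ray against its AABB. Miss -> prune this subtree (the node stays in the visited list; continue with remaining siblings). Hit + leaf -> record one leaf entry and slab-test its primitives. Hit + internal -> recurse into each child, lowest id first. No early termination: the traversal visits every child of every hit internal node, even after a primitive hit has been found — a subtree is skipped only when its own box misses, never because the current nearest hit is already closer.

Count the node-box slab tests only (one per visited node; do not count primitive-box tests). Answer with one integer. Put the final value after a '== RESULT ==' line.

Walk:
N0 x:[71/3,113/3] y:[91/3,133/3] z:[31,75] -> hit [31,113/3], descend [7, 8]
  N7 x:[79/3,113/3] y:[32,133/3] z:[56,75] -> miss, prune
  N8 x:[71/3,112/3] y:[91/3,131/3] z:[31,57] -> hit [31,112/3], descend [2, 9]
    N2 x:[71/3,97/3] y:[91/3,40] z:[31,57] -> hit [31,97/3], descend [13, 22]
      N13 x:[89/3,97/3] y:[91/3,100/3] z:[31,57] -> hit [31,97/3], descend [10, 17]
        N10 x:[89/3,97/3] y:[91/3,100/3] z:[31,55] -> hit [31,97/3] leaf, test {P11(miss), P19(miss)}
        N17 x:[89/3,31] y:[32,97/3] z:[52,57] -> miss, prune
      N22 x:[71/3,82/3] y:[109/3,40] z:[34,52] -> miss, prune
    N9 x:[97/3,112/3] y:[95/3,131/3] z:[35,53] -> hit [35,112/3], descend [3, 14]
      N3 x:[36,112/3] y:[106/3,131/3] z:[35,46] -> hit [36,112/3] leaf, test {P3(miss), P9@t=37}
      N14 x:[97/3,109/3] y:[95/3,109/3] z:[47,53] -> miss, prune

11 AABB tests over nodes [0, 7, 8, 2, 13, 10, 17, 22, 9, 3, 14]; 2 leaves entered; closest P9.

== RESULT ==
11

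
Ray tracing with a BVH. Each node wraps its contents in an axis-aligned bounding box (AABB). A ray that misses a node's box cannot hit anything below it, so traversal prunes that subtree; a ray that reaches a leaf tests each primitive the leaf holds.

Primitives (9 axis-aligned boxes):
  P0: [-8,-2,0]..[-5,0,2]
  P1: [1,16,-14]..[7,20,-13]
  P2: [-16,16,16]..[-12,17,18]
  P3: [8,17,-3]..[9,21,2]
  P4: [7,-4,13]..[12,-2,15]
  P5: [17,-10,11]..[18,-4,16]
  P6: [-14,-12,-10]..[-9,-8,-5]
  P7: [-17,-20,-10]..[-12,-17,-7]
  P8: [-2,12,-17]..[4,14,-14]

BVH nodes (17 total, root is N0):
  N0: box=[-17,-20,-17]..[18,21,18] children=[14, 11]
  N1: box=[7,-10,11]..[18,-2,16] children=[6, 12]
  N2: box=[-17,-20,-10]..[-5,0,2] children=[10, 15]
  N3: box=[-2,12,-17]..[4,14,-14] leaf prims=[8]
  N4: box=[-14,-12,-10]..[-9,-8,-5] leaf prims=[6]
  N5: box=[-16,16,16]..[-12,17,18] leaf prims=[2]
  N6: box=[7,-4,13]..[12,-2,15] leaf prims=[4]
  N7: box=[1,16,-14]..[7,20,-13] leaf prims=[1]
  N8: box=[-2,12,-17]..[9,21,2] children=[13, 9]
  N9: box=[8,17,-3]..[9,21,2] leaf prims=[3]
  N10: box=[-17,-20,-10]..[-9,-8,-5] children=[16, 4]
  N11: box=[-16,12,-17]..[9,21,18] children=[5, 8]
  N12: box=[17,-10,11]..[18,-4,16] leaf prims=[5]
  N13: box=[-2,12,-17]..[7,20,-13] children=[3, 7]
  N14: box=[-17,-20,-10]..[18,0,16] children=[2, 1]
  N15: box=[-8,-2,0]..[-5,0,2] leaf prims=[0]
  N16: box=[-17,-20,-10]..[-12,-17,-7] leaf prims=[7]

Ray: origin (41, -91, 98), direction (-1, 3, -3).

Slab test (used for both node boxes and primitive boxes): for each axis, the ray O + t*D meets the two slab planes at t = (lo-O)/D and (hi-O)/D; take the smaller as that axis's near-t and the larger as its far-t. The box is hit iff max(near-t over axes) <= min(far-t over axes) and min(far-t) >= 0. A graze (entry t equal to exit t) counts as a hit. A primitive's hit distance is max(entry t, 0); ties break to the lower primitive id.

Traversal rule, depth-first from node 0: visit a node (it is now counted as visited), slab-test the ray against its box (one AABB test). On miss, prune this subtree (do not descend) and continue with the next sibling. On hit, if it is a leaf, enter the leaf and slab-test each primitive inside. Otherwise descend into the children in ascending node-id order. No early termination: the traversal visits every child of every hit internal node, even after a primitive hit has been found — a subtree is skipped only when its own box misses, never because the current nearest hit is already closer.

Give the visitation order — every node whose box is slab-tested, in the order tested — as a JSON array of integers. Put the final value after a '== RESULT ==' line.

Trace the traversal:
N0 x:[23,58] y:[71/3,112/3] z:[80/3,115/3] -> hit [80/3,112/3], descend [11, 14]
  N11 x:[32,57] y:[103/3,112/3] z:[80/3,115/3] -> hit [103/3,112/3], descend [5, 8]
    N5 x:[53,57] y:[107/3,36] z:[80/3,82/3] -> miss, prune
    N8 x:[32,43] y:[103/3,112/3] z:[32,115/3] -> hit [103/3,112/3], descend [9, 13]
      N9 x:[32,33] y:[36,112/3] z:[32,101/3] -> miss, prune
      N13 x:[34,43] y:[103/3,37] z:[37,115/3] -> hit [37,37], descend [3, 7]
        N3 x:[37,43] y:[103/3,35] z:[112/3,115/3] -> miss, prune
        N7 x:[34,40] y:[107/3,37] z:[37,112/3] -> hit [37,37] leaf, test {P1@t=37}
  N14 x:[23,58] y:[71/3,91/3] z:[82/3,36] -> hit [82/3,91/3], descend [1, 2]
    N1 x:[23,34] y:[27,89/3] z:[82/3,29] -> hit [82/3,29], descend [6, 12]
      N6 x:[29,34] y:[29,89/3] z:[83/3,85/3] -> miss, prune
      N12 x:[23,24] y:[27,29] z:[82/3,29] -> miss, prune
    N2 x:[46,58] y:[71/3,91/3] z:[32,36] -> miss, prune

Summary -> nodes [0, 11, 5, 8, 9, 13, 3, 7, 14, 1, 6, 12, 2]; box-tests=13; leaf-entries=1; first=P1

== RESULT ==
[0, 11, 5, 8, 9, 13, 3, 7, 14, 1, 6, 12, 2]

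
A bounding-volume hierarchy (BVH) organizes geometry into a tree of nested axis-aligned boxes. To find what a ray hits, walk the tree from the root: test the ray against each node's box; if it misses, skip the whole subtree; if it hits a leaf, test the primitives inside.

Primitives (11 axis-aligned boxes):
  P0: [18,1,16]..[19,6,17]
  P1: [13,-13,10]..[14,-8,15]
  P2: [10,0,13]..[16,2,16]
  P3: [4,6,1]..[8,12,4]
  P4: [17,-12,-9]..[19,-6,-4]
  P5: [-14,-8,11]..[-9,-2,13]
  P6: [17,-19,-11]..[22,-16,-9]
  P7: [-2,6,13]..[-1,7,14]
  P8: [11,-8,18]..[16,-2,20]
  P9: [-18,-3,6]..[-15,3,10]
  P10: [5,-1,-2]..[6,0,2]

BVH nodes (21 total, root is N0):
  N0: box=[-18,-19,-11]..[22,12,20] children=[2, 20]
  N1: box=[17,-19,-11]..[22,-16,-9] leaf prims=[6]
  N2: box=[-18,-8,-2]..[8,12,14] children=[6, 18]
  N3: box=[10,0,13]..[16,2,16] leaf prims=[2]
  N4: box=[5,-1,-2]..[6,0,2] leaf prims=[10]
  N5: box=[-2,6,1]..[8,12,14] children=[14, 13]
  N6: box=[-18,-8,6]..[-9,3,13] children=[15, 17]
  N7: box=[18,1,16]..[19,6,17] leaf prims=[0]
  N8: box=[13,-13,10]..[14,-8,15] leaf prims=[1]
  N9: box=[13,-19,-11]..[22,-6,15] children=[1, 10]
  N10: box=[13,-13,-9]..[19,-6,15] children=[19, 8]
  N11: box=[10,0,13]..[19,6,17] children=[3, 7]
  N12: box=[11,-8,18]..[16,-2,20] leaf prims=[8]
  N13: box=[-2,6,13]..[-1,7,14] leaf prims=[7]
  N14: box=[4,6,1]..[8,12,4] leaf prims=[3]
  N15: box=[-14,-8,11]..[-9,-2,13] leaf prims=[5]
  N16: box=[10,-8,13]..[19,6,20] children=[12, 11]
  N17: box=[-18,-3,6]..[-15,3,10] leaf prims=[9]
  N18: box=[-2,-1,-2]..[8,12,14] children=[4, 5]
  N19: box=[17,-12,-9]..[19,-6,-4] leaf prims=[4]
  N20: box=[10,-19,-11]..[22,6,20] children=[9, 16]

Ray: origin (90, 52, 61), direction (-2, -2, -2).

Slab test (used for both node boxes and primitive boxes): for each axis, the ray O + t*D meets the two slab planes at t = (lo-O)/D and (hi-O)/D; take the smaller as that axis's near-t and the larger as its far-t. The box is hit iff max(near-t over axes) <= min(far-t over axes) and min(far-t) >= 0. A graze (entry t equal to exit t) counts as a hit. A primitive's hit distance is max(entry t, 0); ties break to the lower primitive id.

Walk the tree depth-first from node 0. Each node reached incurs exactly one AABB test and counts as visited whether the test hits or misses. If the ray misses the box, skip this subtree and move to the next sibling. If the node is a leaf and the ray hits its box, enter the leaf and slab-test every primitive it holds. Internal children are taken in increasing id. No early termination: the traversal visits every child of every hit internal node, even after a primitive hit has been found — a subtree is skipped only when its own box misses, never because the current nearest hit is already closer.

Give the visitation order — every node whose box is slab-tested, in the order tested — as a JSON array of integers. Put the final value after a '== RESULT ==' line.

Walk:
N0 x:[34,54] y:[20,71/2] z:[41/2,36] -> hit [34,71/2], descend [2, 20]
  N2 x:[41,54] y:[20,30] z:[47/2,63/2] -> miss, prune
  N20 x:[34,40] y:[23,71/2] z:[41/2,36] -> hit [34,71/2], descend [9, 16]
    N9 x:[34,77/2] y:[29,71/2] z:[23,36] -> hit [34,71/2], descend [1, 10]
      N1 x:[34,73/2] y:[34,71/2] z:[35,36] -> hit [35,71/2] leaf, test {P6@t=35}
      N10 x:[71/2,77/2] y:[29,65/2] z:[23,35] -> miss, prune
    N16 x:[71/2,40] y:[23,30] z:[41/2,24] -> miss, prune

7 AABB tests over nodes [0, 2, 20, 9, 1, 10, 16]; 1 leaf entered; closest P6.

== RESULT ==
[0, 2, 20, 9, 1, 10, 16]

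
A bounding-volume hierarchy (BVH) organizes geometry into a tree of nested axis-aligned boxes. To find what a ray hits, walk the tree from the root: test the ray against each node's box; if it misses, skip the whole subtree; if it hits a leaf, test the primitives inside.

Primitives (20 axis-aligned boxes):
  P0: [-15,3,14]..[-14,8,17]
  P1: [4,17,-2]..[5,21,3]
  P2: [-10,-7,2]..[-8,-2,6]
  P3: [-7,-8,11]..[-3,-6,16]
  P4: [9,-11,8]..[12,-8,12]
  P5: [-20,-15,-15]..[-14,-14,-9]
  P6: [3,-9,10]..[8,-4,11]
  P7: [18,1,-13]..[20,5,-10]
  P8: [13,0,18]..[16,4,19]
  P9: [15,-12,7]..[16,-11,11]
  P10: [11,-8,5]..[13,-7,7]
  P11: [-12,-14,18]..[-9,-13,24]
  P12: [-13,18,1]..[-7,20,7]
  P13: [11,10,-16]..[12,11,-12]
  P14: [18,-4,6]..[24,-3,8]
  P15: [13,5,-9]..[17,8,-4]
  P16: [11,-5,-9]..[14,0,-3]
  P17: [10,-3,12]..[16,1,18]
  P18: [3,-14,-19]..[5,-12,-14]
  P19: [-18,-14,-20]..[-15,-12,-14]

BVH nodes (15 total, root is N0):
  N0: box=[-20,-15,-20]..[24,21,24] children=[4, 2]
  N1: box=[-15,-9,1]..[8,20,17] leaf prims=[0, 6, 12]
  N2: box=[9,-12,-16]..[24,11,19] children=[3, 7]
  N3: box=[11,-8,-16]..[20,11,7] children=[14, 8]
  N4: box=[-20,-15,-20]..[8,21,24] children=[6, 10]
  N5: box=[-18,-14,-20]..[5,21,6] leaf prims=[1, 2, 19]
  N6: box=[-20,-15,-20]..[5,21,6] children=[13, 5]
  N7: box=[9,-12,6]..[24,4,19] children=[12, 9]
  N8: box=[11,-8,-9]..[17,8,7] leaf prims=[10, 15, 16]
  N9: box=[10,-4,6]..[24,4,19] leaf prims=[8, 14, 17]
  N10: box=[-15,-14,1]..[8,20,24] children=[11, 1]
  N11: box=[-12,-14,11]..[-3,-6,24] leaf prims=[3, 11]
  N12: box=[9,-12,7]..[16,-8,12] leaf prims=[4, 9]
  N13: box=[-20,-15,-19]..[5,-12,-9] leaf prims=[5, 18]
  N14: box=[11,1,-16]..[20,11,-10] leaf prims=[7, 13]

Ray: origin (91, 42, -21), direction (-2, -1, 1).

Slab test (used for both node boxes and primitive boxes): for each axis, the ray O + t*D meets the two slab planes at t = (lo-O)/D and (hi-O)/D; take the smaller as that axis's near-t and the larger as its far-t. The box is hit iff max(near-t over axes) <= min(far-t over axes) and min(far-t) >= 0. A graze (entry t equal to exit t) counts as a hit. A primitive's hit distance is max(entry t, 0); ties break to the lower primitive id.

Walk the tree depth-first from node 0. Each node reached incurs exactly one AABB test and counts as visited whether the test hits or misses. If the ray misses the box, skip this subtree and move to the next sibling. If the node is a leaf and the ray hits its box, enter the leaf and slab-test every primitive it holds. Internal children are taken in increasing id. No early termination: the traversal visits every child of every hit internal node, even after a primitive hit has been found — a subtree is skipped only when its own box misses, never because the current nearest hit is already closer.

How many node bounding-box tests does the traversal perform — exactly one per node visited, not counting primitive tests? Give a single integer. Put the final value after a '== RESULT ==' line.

Trace the traversal:
N0 x:[67/2,111/2] y:[21,57] z:[1,45] -> hit [67/2,45], descend [2, 4]
  N2 x:[67/2,41] y:[31,54] z:[5,40] -> hit [67/2,40], descend [3, 7]
    N3 x:[71/2,40] y:[31,50] z:[5,28] -> miss, prune
    N7 x:[67/2,41] y:[38,54] z:[27,40] -> hit [38,40], descend [9, 12]
      N9 x:[67/2,81/2] y:[38,46] z:[27,40] -> hit [38,40] leaf, test {P8@t=39, P14(miss), P17(miss)}
      N12 x:[75/2,41] y:[50,54] z:[28,33] -> miss, prune
  N4 x:[83/2,111/2] y:[21,57] z:[1,45] -> hit [83/2,45], descend [6, 10]
    N6 x:[43,111/2] y:[21,57] z:[1,27] -> miss, prune
    N10 x:[83/2,53] y:[22,56] z:[22,45] -> hit [83/2,45], descend [1, 11]
      N1 x:[83/2,53] y:[22,51] z:[22,38] -> miss, prune
      N11 x:[47,103/2] y:[48,56] z:[32,45] -> miss, prune

11 AABB tests over nodes [0, 2, 3, 7, 9, 12, 4, 6, 10, 1, 11]; 1 leaf entered; closest P8.

== RESULT ==
11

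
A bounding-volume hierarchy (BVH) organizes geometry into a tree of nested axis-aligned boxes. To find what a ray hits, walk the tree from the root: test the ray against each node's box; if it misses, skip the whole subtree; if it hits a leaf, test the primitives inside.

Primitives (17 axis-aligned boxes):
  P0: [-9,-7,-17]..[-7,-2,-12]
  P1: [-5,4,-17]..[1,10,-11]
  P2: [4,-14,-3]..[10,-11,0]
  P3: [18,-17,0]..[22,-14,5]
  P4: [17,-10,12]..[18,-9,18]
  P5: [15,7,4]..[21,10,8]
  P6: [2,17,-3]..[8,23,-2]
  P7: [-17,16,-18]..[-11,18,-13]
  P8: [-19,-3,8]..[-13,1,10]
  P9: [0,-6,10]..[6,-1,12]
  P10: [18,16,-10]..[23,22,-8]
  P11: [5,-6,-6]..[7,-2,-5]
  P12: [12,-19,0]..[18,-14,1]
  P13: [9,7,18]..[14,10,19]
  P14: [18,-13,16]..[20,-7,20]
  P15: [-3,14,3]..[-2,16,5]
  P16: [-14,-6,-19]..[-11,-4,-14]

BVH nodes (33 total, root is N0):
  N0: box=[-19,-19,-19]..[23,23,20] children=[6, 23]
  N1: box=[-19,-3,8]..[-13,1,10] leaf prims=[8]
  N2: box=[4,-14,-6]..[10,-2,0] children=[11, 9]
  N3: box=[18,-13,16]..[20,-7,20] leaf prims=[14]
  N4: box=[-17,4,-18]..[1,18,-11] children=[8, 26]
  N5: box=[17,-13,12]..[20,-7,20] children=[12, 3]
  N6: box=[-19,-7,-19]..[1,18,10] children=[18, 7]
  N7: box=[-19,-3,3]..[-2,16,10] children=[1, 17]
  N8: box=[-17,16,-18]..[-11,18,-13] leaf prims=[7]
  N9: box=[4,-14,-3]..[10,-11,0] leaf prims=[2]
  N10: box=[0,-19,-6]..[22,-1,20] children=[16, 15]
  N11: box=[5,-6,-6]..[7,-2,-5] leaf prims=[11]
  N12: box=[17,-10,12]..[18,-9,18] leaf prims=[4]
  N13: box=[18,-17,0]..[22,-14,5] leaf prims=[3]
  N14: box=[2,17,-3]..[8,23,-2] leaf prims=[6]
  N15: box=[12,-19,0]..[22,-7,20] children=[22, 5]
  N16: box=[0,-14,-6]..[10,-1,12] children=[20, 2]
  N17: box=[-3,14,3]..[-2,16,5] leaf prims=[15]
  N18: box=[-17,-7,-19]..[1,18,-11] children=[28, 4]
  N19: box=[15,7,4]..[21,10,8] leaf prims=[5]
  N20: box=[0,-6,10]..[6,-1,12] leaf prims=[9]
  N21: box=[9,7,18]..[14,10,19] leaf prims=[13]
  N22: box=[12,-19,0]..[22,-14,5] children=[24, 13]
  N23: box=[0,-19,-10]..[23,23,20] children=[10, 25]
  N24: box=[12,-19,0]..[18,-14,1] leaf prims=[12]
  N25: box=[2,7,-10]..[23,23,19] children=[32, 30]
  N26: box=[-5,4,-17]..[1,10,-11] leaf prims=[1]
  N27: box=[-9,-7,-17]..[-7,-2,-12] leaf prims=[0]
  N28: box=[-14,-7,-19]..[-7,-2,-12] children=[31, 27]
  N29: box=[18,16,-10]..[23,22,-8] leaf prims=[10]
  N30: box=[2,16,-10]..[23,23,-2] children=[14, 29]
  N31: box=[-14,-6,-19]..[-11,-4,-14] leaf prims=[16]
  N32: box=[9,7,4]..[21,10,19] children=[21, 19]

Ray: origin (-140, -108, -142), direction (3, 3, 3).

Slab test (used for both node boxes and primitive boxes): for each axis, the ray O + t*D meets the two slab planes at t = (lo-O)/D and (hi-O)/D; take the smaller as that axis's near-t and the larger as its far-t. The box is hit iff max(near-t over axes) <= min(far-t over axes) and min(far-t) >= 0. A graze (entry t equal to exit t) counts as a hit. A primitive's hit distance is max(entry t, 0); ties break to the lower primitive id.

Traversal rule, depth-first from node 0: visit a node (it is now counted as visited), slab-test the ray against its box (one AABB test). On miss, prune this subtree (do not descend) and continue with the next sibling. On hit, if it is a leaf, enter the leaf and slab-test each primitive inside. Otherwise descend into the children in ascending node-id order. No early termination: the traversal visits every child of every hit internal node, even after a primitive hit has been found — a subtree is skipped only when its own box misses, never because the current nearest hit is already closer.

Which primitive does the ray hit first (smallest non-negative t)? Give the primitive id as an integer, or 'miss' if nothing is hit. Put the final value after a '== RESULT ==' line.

Walk:
N0 x:[121/3,163/3] y:[89/3,131/3] z:[41,54] -> hit [41,131/3], descend [6, 23]
  N6 x:[121/3,47] y:[101/3,42] z:[41,152/3] -> hit [41,42], descend [7, 18]
    N7 x:[121/3,46] y:[35,124/3] z:[145/3,152/3] -> miss, prune
    N18 x:[41,47] y:[101/3,42] z:[41,131/3] -> hit [41,42], descend [4, 28]
      N4 x:[41,47] y:[112/3,42] z:[124/3,131/3] -> hit [124/3,42], descend [8, 26]
        N8 x:[41,43] y:[124/3,42] z:[124/3,43] -> hit [124/3,42] leaf, test {P7@t=124/3}
        N26 x:[45,47] y:[112/3,118/3] z:[125/3,131/3] -> miss, prune
      N28 x:[42,133/3] y:[101/3,106/3] z:[41,130/3] -> miss, prune
  N23 x:[140/3,163/3] y:[89/3,131/3] z:[44,54] -> miss, prune

Summary -> nodes [0, 6, 7, 18, 4, 8, 26, 28, 23]; box-tests=9; leaf-entries=1; first=P7

== RESULT ==
7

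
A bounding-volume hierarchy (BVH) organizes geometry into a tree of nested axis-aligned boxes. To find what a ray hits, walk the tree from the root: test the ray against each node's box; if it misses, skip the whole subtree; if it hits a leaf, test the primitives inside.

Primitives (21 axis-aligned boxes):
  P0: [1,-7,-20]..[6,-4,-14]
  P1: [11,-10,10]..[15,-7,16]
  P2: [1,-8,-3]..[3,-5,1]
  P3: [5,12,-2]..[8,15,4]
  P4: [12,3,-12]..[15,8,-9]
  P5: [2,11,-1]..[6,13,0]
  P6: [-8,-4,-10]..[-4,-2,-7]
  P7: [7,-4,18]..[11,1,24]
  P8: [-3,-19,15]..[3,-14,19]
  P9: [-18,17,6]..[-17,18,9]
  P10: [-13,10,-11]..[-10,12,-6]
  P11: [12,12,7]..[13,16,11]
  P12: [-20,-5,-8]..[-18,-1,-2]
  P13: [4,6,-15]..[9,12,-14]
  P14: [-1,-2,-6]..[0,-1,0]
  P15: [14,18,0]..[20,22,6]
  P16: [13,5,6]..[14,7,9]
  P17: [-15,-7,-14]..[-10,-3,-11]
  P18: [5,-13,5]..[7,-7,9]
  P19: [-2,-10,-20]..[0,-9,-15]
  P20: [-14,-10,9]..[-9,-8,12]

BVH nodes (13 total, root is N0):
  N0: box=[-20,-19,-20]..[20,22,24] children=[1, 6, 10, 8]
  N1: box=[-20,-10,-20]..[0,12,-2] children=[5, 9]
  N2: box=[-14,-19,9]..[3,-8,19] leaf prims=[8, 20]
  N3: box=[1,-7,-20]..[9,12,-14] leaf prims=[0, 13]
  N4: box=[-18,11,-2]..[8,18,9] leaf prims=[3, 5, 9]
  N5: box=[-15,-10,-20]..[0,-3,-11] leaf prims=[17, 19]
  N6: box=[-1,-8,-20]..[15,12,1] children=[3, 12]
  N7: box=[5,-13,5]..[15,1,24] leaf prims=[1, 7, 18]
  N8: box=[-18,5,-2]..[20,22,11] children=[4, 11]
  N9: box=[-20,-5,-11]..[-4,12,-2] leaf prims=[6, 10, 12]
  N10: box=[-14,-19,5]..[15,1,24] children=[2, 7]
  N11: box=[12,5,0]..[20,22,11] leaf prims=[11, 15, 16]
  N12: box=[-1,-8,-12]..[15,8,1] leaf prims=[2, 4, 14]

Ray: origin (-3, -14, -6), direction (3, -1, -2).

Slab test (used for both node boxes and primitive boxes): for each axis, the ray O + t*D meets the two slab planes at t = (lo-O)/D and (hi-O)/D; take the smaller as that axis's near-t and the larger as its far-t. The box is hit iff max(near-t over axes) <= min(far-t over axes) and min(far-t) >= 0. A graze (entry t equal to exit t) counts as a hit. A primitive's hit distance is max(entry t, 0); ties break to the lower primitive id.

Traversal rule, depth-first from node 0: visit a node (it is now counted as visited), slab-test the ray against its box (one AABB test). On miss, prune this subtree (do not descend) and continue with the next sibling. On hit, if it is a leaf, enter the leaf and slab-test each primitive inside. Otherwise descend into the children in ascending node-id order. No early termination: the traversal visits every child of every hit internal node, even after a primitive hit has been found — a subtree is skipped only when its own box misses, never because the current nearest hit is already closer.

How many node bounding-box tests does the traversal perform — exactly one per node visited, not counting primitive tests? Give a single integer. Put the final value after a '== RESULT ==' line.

Traverse from the root:
N0 x:[-17/3,23/3] y:[-36,5] z:[-15,7] -> hit [-17/3,5], descend [1, 6, 8, 10]
  N1 x:[-17/3,1] y:[-26,-4] z:[-2,7] -> miss, prune
  N6 x:[2/3,6] y:[-26,-6] z:[-7/2,7] -> miss, prune
  N8 x:[-5,23/3] y:[-36,-19] z:[-17/2,-2] -> miss, prune
  N10 x:[-11/3,6] y:[-15,5] z:[-15,-11/2] -> miss, prune

Visited [0, 1, 6, 8, 10]. Tests: 5 box, 0 leaf. Nearest: miss.

== RESULT ==
5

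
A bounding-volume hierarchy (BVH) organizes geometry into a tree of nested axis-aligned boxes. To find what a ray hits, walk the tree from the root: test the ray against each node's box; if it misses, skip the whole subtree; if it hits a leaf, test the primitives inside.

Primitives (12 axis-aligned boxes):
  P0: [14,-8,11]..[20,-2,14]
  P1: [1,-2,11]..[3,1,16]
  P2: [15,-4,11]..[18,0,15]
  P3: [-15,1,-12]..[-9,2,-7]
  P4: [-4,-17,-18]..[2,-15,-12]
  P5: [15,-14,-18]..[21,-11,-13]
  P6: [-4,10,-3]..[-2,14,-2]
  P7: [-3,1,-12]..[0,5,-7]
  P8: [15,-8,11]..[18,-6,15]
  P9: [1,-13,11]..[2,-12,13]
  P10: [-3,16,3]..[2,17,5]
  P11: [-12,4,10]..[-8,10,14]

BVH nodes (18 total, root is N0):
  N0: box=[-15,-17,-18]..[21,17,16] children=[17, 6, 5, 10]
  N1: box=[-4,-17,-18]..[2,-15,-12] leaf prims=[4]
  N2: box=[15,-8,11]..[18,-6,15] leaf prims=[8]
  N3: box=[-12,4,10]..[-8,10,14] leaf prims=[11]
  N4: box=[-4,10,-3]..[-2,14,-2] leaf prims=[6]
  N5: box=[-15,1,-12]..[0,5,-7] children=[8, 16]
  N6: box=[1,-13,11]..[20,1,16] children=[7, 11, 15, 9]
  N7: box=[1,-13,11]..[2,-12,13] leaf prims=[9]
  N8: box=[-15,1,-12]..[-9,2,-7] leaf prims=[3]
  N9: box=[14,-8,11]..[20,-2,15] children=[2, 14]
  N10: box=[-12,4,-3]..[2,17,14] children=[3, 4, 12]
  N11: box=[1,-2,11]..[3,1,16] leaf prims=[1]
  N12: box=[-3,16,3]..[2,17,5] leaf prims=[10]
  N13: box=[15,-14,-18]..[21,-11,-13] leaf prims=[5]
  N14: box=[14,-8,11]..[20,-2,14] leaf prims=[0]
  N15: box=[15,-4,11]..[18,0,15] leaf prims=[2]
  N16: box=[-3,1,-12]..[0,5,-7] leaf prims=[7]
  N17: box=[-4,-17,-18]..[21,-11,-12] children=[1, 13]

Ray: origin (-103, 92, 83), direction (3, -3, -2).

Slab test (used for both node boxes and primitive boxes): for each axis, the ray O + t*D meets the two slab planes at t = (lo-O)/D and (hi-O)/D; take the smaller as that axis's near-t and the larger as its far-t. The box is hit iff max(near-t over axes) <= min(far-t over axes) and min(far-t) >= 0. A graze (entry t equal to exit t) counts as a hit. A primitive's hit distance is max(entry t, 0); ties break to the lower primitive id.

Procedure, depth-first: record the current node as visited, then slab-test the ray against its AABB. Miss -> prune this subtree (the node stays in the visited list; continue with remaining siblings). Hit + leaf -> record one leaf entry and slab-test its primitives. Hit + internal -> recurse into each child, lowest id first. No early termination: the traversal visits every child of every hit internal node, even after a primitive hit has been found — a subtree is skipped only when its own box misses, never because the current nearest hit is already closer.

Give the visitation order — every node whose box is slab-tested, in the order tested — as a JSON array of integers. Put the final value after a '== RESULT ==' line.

Trace the traversal:
N0 x:[88/3,124/3] y:[25,109/3] z:[67/2,101/2] -> hit [67/2,109/3], descend [5, 6, 10, 17]
  N5 x:[88/3,103/3] y:[29,91/3] z:[45,95/2] -> miss, prune
  N6 x:[104/3,41] y:[91/3,35] z:[67/2,36] -> hit [104/3,35], descend [7, 9, 11, 15]
    N7 x:[104/3,35] y:[104/3,35] z:[35,36] -> hit [35,35] leaf, test {P9@t=35}
    N9 x:[39,41] y:[94/3,100/3] z:[34,36] -> miss, prune
    N11 x:[104/3,106/3] y:[91/3,94/3] z:[67/2,36] -> miss, prune
    N15 x:[118/3,121/3] y:[92/3,32] z:[34,36] -> miss, prune
  N10 x:[91/3,35] y:[25,88/3] z:[69/2,43] -> miss, prune
  N17 x:[33,124/3] y:[103/3,109/3] z:[95/2,101/2] -> miss, prune

Visited [0, 5, 6, 7, 9, 11, 15, 10, 17]. Tests: 9 box, 1 leaf. Nearest: P9.

== RESULT ==
[0, 5, 6, 7, 9, 11, 15, 10, 17]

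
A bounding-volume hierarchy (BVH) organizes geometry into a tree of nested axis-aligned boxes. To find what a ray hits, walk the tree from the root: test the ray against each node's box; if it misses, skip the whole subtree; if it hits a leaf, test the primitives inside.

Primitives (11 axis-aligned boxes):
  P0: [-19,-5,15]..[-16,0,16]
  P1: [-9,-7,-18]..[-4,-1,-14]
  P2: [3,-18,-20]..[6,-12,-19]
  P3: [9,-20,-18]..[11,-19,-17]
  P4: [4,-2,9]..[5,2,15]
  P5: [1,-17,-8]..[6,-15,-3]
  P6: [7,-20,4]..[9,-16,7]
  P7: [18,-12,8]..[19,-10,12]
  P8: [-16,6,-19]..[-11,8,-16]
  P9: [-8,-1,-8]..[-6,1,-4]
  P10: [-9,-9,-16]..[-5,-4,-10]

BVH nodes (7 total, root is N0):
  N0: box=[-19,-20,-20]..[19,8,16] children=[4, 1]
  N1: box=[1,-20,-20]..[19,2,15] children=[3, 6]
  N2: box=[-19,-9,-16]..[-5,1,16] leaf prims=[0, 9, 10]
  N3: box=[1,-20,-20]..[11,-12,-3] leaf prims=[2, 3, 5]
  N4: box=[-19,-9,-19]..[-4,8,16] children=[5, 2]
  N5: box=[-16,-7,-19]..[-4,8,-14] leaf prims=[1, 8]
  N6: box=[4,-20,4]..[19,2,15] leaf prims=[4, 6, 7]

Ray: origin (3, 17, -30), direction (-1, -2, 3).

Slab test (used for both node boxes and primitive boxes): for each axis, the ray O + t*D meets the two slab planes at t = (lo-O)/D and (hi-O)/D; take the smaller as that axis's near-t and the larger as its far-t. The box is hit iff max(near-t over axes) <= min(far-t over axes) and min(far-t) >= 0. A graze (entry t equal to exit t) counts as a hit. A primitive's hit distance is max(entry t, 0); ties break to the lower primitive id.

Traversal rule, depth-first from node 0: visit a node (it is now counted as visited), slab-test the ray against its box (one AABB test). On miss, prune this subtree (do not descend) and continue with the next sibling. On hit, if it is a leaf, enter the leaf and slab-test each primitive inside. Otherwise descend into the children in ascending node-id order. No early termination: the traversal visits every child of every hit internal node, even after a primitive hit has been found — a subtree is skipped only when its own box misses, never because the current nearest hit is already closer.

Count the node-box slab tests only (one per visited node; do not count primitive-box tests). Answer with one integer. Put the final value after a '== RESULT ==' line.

Walk:
N0 x:[-16,22] y:[9/2,37/2] z:[10/3,46/3] -> hit [9/2,46/3], descend [1, 4]
  N1 x:[-16,2] y:[15/2,37/2] z:[10/3,15] -> miss, prune
  N4 x:[7,22] y:[9/2,13] z:[11/3,46/3] -> hit [7,13], descend [2, 5]
    N2 x:[8,22] y:[8,13] z:[14/3,46/3] -> hit [8,13] leaf, test {P0(miss), P9(miss), P10(miss)}
    N5 x:[7,19] y:[9/2,12] z:[11/3,16/3] -> miss, prune

Visited [0, 1, 4, 2, 5]. Tests: 5 box, 1 leaf. Nearest: miss.

== RESULT ==
5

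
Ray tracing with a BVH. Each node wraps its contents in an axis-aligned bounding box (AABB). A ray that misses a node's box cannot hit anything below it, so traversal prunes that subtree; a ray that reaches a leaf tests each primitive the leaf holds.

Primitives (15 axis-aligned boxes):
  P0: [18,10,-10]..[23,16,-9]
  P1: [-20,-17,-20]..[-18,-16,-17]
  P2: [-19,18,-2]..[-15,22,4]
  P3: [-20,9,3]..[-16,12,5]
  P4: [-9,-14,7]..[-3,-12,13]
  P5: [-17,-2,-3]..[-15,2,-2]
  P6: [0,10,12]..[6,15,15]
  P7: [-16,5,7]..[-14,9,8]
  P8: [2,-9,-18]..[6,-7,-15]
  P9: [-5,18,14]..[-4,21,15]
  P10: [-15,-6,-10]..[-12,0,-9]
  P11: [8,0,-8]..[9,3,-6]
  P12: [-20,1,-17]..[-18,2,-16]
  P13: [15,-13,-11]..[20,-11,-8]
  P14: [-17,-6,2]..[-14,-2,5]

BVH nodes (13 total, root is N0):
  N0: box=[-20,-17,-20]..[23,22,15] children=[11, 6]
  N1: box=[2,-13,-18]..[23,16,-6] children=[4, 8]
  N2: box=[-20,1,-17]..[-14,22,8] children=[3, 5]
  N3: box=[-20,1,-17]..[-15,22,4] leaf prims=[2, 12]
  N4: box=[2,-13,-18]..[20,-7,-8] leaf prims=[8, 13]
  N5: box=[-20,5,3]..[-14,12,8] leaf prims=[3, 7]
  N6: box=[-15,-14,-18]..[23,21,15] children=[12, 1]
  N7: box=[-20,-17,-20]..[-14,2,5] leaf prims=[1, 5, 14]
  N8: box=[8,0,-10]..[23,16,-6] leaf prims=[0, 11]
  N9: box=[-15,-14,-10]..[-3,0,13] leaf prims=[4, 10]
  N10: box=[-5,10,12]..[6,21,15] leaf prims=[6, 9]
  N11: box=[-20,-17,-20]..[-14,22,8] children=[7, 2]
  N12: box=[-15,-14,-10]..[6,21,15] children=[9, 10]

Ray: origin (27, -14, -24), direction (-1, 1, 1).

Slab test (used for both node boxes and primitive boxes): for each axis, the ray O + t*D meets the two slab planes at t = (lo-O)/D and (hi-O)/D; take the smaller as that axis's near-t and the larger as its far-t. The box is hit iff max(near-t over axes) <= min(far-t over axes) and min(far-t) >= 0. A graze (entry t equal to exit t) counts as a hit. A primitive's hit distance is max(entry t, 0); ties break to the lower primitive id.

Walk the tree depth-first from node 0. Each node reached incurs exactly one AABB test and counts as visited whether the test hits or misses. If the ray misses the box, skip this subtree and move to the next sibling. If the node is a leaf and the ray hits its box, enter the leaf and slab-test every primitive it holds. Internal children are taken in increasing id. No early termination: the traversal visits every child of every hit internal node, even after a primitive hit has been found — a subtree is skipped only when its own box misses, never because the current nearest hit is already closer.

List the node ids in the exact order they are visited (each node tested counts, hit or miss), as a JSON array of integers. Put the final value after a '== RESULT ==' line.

Trace the traversal:
N0 x:[4,47] y:[-3,36] z:[4,39] -> hit [4,36], descend [6, 11]
  N6 x:[4,42] y:[0,35] z:[6,39] -> hit [6,35], descend [1, 12]
    N1 x:[4,25] y:[1,30] z:[6,18] -> hit [6,18], descend [4, 8]
      N4 x:[7,25] y:[1,7] z:[6,16] -> hit [7,7] leaf, test {P8(miss), P13(miss)}
      N8 x:[4,19] y:[14,30] z:[14,18] -> hit [14,18] leaf, test {P0(miss), P11(miss)}
    N12 x:[21,42] y:[0,35] z:[14,39] -> hit [21,35], descend [9, 10]
      N9 x:[30,42] y:[0,14] z:[14,37] -> miss, prune
      N10 x:[21,32] y:[24,35] z:[36,39] -> miss, prune
  N11 x:[41,47] y:[-3,36] z:[4,32] -> miss, prune

order=[0, 6, 1, 4, 8, 12, 9, 10, 11]  |boxes|=9  |leaves|=2  hit=miss

== RESULT ==
[0, 6, 1, 4, 8, 12, 9, 10, 11]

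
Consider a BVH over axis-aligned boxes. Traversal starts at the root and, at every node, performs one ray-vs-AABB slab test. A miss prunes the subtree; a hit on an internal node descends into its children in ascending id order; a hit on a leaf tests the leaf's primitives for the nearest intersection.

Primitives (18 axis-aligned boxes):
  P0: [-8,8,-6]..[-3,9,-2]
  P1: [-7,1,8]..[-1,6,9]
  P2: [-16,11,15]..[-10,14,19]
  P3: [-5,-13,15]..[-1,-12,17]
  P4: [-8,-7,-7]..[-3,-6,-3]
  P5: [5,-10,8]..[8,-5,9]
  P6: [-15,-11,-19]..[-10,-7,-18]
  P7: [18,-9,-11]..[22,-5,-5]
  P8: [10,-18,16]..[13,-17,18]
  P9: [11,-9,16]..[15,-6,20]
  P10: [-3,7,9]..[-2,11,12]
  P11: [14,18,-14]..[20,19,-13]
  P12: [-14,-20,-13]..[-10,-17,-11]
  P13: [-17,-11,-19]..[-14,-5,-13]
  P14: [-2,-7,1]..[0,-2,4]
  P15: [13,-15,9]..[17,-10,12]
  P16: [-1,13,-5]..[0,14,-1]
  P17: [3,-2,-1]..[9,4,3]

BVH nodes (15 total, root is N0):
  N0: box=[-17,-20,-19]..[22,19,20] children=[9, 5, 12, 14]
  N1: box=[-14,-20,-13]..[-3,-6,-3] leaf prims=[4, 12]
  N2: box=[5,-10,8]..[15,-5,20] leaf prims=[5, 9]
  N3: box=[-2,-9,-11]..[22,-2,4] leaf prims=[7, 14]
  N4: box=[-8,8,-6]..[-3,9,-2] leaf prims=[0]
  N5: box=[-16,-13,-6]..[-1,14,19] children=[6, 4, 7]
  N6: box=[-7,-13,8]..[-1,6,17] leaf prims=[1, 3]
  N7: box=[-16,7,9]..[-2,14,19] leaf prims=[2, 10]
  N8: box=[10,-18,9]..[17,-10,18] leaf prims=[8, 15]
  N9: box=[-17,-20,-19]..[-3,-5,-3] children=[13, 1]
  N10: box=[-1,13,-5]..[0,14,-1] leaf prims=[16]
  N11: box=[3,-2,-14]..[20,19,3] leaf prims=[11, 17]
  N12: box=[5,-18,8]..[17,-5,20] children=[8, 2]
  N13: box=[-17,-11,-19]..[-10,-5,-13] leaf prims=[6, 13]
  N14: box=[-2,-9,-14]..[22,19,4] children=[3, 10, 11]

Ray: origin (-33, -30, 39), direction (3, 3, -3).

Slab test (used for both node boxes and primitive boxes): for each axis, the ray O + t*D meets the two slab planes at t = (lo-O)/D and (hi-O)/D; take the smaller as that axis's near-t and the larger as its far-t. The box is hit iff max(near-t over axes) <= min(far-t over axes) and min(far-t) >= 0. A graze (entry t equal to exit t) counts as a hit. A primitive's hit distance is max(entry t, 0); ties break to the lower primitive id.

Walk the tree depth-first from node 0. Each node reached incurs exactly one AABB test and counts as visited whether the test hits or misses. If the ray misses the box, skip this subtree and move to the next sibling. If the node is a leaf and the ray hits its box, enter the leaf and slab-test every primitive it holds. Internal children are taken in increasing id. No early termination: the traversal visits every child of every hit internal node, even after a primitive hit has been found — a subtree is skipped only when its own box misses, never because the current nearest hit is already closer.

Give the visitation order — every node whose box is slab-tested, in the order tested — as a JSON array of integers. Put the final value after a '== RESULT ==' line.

Walk:
N0 x:[16/3,55/3] y:[10/3,49/3] z:[19/3,58/3] -> hit [19/3,49/3], descend [5, 9, 12, 14]
  N5 x:[17/3,32/3] y:[17/3,44/3] z:[20/3,15] -> hit [20/3,32/3], descend [4, 6, 7]
    N4 x:[25/3,10] y:[38/3,13] z:[41/3,15] -> miss, prune
    N6 x:[26/3,32/3] y:[17/3,12] z:[22/3,31/3] -> hit [26/3,31/3] leaf, test {P1@t=31/3, P3(miss)}
    N7 x:[17/3,31/3] y:[37/3,44/3] z:[20/3,10] -> miss, prune
  N9 x:[16/3,10] y:[10/3,25/3] z:[14,58/3] -> miss, prune
  N12 x:[38/3,50/3] y:[4,25/3] z:[19/3,31/3] -> miss, prune
  N14 x:[31/3,55/3] y:[7,49/3] z:[35/3,53/3] -> hit [35/3,49/3], descend [3, 10, 11]
    N3 x:[31/3,55/3] y:[7,28/3] z:[35/3,50/3] -> miss, prune
    N10 x:[32/3,11] y:[43/3,44/3] z:[40/3,44/3] -> miss, prune
    N11 x:[12,53/3] y:[28/3,49/3] z:[12,53/3] -> hit [12,49/3] leaf, test {P11(miss), P17(miss)}

order=[0, 5, 4, 6, 7, 9, 12, 14, 3, 10, 11]  |boxes|=11  |leaves|=2  hit=P1

== RESULT ==
[0, 5, 4, 6, 7, 9, 12, 14, 3, 10, 11]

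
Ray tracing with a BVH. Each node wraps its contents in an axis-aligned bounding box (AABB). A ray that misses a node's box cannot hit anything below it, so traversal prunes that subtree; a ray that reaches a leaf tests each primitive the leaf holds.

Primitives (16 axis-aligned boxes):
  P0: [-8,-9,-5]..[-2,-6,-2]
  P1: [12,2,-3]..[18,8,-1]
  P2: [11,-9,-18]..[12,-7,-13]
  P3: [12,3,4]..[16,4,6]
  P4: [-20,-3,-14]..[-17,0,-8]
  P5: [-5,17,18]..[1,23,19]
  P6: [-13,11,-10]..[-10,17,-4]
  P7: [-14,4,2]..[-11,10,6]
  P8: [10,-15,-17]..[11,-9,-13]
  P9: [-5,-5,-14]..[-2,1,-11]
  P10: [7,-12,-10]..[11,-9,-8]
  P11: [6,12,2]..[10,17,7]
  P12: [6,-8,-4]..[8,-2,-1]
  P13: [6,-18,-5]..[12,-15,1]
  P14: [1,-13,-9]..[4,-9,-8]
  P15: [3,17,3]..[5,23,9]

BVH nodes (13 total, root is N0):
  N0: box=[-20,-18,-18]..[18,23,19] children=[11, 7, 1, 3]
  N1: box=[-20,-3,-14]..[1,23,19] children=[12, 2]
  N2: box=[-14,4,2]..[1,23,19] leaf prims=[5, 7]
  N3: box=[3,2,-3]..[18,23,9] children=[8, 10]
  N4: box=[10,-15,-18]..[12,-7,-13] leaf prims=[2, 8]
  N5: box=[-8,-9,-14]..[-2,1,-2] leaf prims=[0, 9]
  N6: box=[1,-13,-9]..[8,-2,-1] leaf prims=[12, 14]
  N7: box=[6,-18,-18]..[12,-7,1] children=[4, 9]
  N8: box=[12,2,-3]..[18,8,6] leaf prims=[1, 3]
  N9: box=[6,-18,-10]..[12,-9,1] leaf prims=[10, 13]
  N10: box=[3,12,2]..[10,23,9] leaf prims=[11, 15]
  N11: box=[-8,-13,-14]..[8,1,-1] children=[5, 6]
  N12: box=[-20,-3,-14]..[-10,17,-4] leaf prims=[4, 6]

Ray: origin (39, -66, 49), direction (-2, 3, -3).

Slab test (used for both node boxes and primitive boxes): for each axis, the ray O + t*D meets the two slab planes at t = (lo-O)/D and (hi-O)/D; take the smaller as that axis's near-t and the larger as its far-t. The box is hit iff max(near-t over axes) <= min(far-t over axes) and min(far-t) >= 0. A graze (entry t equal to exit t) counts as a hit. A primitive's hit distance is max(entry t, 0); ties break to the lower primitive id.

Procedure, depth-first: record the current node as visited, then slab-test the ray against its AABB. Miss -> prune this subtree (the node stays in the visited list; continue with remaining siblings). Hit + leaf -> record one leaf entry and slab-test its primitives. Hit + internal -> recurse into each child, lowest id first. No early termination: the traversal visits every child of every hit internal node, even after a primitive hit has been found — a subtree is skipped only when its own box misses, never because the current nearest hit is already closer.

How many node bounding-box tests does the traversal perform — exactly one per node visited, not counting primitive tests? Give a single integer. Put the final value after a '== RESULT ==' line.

Traverse from the root:
N0 x:[21/2,59/2] y:[16,89/3] z:[10,67/3] -> hit [16,67/3], descend [1, 3, 7, 11]
  N1 x:[19,59/2] y:[21,89/3] z:[10,21] -> hit [21,21], descend [2, 12]
    N2 x:[19,53/2] y:[70/3,89/3] z:[10,47/3] -> miss, prune
    N12 x:[49/2,59/2] y:[21,83/3] z:[53/3,21] -> miss, prune
  N3 x:[21/2,18] y:[68/3,89/3] z:[40/3,52/3] -> miss, prune
  N7 x:[27/2,33/2] y:[16,59/3] z:[16,67/3] -> hit [16,33/2], descend [4, 9]
    N4 x:[27/2,29/2] y:[17,59/3] z:[62/3,67/3] -> miss, prune
    N9 x:[27/2,33/2] y:[16,19] z:[16,59/3] -> hit [16,33/2] leaf, test {P10(miss), P13@t=16}
  N11 x:[31/2,47/2] y:[53/3,67/3] z:[50/3,21] -> hit [53/3,21], descend [5, 6]
    N5 x:[41/2,47/2] y:[19,67/3] z:[17,21] -> hit [41/2,21] leaf, test {P0(miss), P9@t=41/2}
    N6 x:[31/2,19] y:[53/3,64/3] z:[50/3,58/3] -> hit [53/3,19] leaf, test {P12(miss), P14@t=19}

order=[0, 1, 2, 12, 3, 7, 4, 9, 11, 5, 6]  |boxes|=11  |leaves|=3  hit=P13

== RESULT ==
11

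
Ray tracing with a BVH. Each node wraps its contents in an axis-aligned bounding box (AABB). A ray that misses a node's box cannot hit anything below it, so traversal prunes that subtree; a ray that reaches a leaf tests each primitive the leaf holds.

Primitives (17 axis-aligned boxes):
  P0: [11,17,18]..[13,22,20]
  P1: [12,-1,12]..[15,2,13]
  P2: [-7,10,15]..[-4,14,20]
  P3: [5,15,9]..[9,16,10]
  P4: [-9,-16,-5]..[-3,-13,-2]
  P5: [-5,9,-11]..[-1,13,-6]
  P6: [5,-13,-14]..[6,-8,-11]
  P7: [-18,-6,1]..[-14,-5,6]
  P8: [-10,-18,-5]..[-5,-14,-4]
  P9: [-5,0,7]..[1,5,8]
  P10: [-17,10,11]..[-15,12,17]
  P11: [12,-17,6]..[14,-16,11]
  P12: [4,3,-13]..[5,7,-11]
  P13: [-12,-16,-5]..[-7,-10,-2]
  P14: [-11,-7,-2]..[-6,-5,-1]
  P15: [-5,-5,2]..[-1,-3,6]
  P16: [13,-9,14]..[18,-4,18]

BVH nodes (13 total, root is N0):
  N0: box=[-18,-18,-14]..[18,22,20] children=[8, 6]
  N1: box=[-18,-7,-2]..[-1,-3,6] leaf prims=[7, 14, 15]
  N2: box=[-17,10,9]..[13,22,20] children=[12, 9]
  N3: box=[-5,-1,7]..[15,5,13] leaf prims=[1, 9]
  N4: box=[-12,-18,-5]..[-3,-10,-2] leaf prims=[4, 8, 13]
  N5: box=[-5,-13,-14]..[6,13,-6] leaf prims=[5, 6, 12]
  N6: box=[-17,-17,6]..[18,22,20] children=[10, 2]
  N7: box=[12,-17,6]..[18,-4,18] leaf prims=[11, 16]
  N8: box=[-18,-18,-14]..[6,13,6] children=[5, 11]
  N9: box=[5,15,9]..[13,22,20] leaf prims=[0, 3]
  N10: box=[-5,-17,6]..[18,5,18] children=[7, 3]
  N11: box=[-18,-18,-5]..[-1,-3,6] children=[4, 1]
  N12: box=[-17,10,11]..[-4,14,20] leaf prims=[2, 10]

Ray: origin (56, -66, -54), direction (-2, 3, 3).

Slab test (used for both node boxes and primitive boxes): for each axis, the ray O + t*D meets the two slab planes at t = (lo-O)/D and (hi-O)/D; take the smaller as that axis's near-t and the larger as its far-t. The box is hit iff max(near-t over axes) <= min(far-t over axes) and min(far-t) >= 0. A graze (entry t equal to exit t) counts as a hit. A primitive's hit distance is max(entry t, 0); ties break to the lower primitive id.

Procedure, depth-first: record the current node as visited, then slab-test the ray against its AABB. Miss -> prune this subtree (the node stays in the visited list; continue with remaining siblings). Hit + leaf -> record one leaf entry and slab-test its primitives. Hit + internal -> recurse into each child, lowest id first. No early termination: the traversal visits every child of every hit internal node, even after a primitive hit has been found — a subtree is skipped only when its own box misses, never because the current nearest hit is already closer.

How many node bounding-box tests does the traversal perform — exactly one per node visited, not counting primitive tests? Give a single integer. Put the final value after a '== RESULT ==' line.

Walk:
N0 x:[19,37] y:[16,88/3] z:[40/3,74/3] -> hit [19,74/3], descend [6, 8]
  N6 x:[19,73/2] y:[49/3,88/3] z:[20,74/3] -> hit [20,74/3], descend [2, 10]
    N2 x:[43/2,73/2] y:[76/3,88/3] z:[21,74/3] -> miss, prune
    N10 x:[19,61/2] y:[49/3,71/3] z:[20,24] -> hit [20,71/3], descend [3, 7]
      N3 x:[41/2,61/2] y:[65/3,71/3] z:[61/3,67/3] -> hit [65/3,67/3] leaf, test {P1@t=22, P9(miss)}
      N7 x:[19,22] y:[49/3,62/3] z:[20,24] -> hit [20,62/3] leaf, test {P11(miss), P16(miss)}
  N8 x:[25,37] y:[16,79/3] z:[40/3,20] -> miss, prune

Summary -> nodes [0, 6, 2, 10, 3, 7, 8]; box-tests=7; leaf-entries=2; first=P1

== RESULT ==
7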